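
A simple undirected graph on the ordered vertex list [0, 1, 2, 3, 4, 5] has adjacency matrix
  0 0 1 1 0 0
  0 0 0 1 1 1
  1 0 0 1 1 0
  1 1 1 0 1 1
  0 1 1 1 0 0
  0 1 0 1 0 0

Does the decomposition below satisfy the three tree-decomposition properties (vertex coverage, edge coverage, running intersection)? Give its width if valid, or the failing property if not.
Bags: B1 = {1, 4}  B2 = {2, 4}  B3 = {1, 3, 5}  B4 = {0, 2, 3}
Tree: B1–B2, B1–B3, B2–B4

A tree decomposition must satisfy three properties: every vertex lies in some bag; for every edge, both endpoints lie together in some bag; and for every vertex, the bags containing it form a connected subtree. Here edge (3,4) lies in no bag, so the decomposition is invalid.

No — edge (3,4) lies in no bag.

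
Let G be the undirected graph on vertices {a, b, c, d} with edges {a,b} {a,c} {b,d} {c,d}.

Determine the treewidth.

2

A width-2 tree decomposition is:
Bags: B1 = {b, c, d}  B2 = {a, b, c}
Tree: B1–B2
Every bag has size at most 3, so the width is 3 − 1 = 2 and tw(G) ≤ 2. The edges b–d–c–a–b form a cycle, so G is not a tree and its treewidth is at least 2. Combining the bounds, tw(G) = 2.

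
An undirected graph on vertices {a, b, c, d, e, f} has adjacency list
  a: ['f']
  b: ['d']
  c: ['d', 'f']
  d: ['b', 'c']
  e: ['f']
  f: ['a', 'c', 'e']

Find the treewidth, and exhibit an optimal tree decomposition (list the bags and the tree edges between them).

Treewidth 1.
Bags: B1 = {c, d}  B2 = {c, f}  B3 = {e, f}  B4 = {b, d}  B5 = {a, f}
Tree: B1–B2, B2–B3, B1–B4, B3–B5

The largest bag has 2 vertices, giving width 1; this decomposition certifies tw(G) ≤ 1. G has an edge, so its treewidth is at least 1. Hence tw(G) = 1 exactly.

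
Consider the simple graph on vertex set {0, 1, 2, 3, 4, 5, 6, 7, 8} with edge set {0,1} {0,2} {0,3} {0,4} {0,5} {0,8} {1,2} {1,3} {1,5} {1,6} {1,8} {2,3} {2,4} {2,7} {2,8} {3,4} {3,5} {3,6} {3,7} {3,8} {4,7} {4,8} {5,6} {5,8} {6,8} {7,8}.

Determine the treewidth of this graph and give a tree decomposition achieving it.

Each bag holds 5 vertices, so the decomposition has width 4, which upper-bounds the treewidth. For the lower bound, the 5 vertices {0, 1, 2, 3, 8} are pairwise adjacent, and any tree decomposition puts a clique entirely inside one bag — forcing width ≥ 4. Combining the bounds, tw(G) = 4.

Treewidth 4.
One such decomposition:
Bags: B1 = {0, 1, 2, 3, 8}  B2 = {0, 1, 3, 5, 8}  B3 = {0, 2, 3, 4, 8}  B4 = {1, 3, 5, 6, 8}  B5 = {2, 3, 4, 7, 8}
Tree: B1–B2, B1–B3, B2–B4, B3–B5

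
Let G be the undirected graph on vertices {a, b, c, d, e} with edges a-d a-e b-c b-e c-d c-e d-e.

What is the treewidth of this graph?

A width-2 tree decomposition is:
Bags: B1 = {a, d, e}  B2 = {c, d, e}  B3 = {b, c, e}
Tree: B1–B2, B2–B3
Every bag has size at most 3, so the width is 3 − 1 = 2 and tw(G) ≤ 2. Conversely, {c, d, e} is a clique of size 3, and the vertices of any clique must share a bag in every tree decomposition; so some bag has ≥ 3 vertices and tw(G) ≥ 2. Therefore the treewidth is 2.

2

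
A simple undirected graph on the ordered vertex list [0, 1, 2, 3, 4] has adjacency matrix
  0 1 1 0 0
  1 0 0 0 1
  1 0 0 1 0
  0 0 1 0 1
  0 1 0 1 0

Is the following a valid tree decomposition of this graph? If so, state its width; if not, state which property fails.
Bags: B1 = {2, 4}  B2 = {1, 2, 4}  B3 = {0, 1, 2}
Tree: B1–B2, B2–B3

A tree decomposition must satisfy three properties: every vertex lies in some bag; for every edge, both endpoints lie together in some bag; and for every vertex, the bags containing it form a connected subtree. Here vertex 3 appears in no bag, so the decomposition is invalid.

No — vertex 3 appears in no bag.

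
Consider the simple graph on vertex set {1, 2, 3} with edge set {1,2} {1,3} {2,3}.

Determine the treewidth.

2

A width-2 tree decomposition is:
Bags: B1 = {1, 2, 3}
Tree: (single bag)
A single bag containing all 3 vertices is trivially a valid decomposition of width 2. Conversely, {1, 2, 3} is a clique of size 3, and the vertices of any clique must share a bag in every tree decomposition; so some bag has ≥ 3 vertices and tw(G) ≥ 2. Combining the bounds, tw(G) = 2.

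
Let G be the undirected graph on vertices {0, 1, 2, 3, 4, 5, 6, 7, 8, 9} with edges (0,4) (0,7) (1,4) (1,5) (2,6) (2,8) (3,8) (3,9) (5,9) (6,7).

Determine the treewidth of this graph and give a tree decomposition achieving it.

The largest bag has 3 vertices, giving width 2; this decomposition certifies tw(G) ≤ 2. The edges 5–9–3–8–2–6–7–0–4–1–5 form a cycle, so G is not a tree and its treewidth is at least 2. The upper and lower bounds meet at 2, so that is the treewidth.

Treewidth 2.
Bags: B1 = {3, 5, 9}  B2 = {3, 5, 8}  B3 = {2, 5, 8}  B4 = {2, 5, 6}  B5 = {5, 6, 7}  B6 = {0, 5, 7}  B7 = {0, 4, 5}  B8 = {1, 4, 5}
Tree: B1–B2, B2–B3, B3–B4, B4–B5, B5–B6, B6–B7, B7–B8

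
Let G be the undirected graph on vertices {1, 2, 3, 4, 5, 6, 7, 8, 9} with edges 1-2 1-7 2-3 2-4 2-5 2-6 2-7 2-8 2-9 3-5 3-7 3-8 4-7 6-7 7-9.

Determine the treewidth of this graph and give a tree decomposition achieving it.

Each bag holds 3 vertices, so the decomposition has width 2, which upper-bounds the treewidth. For the lower bound, the 3 vertices {2, 3, 8} are pairwise adjacent, and any tree decomposition puts a clique entirely inside one bag — forcing width ≥ 2. Hence tw(G) = 2 exactly.

Treewidth 2.
One such decomposition:
Bags: B1 = {2, 3, 7}  B2 = {2, 3, 5}  B3 = {2, 4, 7}  B4 = {2, 7, 9}  B5 = {2, 3, 8}  B6 = {1, 2, 7}  B7 = {2, 6, 7}
Tree: B1–B2, B1–B3, B3–B4, B1–B5, B1–B6, B1–B7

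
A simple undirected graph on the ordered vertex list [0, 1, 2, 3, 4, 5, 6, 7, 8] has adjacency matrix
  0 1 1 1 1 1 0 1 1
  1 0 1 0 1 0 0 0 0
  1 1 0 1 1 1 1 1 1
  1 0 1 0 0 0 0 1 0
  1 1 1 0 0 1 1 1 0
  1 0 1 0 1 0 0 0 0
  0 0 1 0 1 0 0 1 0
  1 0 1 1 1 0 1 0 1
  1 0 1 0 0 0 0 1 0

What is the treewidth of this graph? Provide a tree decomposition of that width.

Treewidth 3.
One optimal decomposition is:
Bags: B1 = {0, 2, 4, 7}  B2 = {0, 1, 2, 4}  B3 = {0, 2, 3, 7}  B4 = {0, 2, 4, 5}  B5 = {0, 2, 7, 8}  B6 = {2, 4, 6, 7}
Tree: B1–B2, B1–B3, B2–B4, B1–B5, B1–B6

The largest bag has 4 vertices, giving width 3; this decomposition certifies tw(G) ≤ 3. Conversely, {0, 2, 7, 8} is a clique of size 4, and the vertices of any clique must share a bag in every tree decomposition; so some bag has ≥ 4 vertices and tw(G) ≥ 3. Hence tw(G) = 3 exactly.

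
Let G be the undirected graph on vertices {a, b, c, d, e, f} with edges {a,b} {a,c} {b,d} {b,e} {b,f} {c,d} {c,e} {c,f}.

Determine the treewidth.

A width-2 tree decomposition is:
Bags: B1 = {b, c, f}  B2 = {a, b, c}  B3 = {b, c, d}  B4 = {b, c, e}
Tree: B1–B2, B2–B3, B3–B4
The largest bag has 3 vertices, giving width 2; this decomposition certifies tw(G) ≤ 2. For the lower bound, G contains the cycle f–c–a–b–f, so G is not a forest; only forests have treewidth ≤ 1, hence tw(G) ≥ 2. The upper and lower bounds meet at 2, so that is the treewidth.

2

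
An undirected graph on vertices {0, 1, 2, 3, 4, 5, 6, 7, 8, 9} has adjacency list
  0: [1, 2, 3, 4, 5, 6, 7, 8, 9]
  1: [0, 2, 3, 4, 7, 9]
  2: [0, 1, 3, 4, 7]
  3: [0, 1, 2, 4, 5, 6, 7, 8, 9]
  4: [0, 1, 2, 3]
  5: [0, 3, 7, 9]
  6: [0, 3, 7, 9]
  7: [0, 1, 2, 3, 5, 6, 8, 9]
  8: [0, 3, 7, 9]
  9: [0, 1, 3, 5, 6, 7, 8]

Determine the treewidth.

4

A width-4 tree decomposition is:
Bags: B1 = {0, 3, 6, 7, 9}  B2 = {0, 3, 7, 8, 9}  B3 = {0, 1, 3, 7, 9}  B4 = {0, 1, 2, 3, 7}  B5 = {0, 1, 2, 3, 4}  B6 = {0, 3, 5, 7, 9}
Tree: B1–B2, B2–B3, B3–B4, B4–B5, B1–B6
Each bag holds 5 vertices, so the decomposition has width 4, which upper-bounds the treewidth. For the lower bound, the 5 vertices {0, 1, 2, 3, 4} are pairwise adjacent, and any tree decomposition puts a clique entirely inside one bag — forcing width ≥ 4. Combining the bounds, tw(G) = 4.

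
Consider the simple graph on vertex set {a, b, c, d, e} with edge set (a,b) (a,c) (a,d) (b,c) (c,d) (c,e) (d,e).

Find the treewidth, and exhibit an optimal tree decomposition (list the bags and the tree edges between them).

Treewidth 2.
One optimal decomposition is:
Bags: B1 = {a, c, d}  B2 = {c, d, e}  B3 = {a, b, c}
Tree: B1–B2, B1–B3

Each bag holds 3 vertices, so the decomposition has width 2, which upper-bounds the treewidth. On the other hand G contains the 3-clique {c, d, e}. A clique must lie in a single bag of any decomposition, so no decomposition can have width below 2. Therefore the treewidth is 2.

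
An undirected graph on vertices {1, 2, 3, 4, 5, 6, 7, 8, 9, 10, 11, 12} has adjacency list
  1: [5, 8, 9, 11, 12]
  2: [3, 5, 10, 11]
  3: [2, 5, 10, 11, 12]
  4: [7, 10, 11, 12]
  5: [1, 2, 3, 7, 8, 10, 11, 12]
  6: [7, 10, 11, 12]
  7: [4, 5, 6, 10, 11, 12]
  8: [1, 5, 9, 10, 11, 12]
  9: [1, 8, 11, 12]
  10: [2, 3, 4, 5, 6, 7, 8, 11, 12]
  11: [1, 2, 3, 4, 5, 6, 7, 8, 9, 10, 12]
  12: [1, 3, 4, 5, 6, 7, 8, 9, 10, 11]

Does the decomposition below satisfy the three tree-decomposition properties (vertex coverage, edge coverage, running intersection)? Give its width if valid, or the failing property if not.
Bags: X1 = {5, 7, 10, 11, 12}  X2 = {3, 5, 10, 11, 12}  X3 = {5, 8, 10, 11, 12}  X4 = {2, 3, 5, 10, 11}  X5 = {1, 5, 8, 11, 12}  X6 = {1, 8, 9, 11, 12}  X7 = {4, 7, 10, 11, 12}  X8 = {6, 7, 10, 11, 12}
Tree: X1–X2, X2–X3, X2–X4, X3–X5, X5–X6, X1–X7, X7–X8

Yes; width 4.

Checking the three conditions: (i) the bags cover all of {1, 2, 3, 4, 5, 6, 7, 8, 9, 10, 11, 12}; (ii) for each edge, some bag contains both endpoints; (iii) the bags containing any fixed vertex form a subtree. All hold, so the decomposition is valid with width 5 − 1 = 4.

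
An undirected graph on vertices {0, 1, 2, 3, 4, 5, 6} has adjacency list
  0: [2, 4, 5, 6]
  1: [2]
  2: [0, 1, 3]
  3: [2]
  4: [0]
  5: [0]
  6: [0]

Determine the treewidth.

A width-1 tree decomposition is:
Bags: B1 = {0, 2}  B2 = {0, 5}  B3 = {2, 3}  B4 = {1, 2}  B5 = {0, 6}  B6 = {0, 4}
Tree: B1–B2, B1–B3, B1–B4, B2–B5, B5–B6
Each bag holds 2 vertices, so the decomposition has width 1, which upper-bounds the treewidth. Since G has at least one edge (e.g. 2–0), it is not an edgeless graph, so tw(G) ≥ 1. Therefore the treewidth is 1.

1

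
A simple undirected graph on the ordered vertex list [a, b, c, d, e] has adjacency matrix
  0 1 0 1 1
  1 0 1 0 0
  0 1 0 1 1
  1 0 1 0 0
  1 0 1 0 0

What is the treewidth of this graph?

A width-2 tree decomposition is:
Bags: B1 = {a, c, d}  B2 = {a, c, e}  B3 = {a, b, c}
Tree: B1–B2, B2–B3
Every bag has size at most 3, so the width is 3 − 1 = 2 and tw(G) ≤ 2. For the lower bound, G contains the cycle c–d–a–e–c, so G is not a forest; only forests have treewidth ≤ 1, hence tw(G) ≥ 2. The upper and lower bounds meet at 2, so that is the treewidth.

2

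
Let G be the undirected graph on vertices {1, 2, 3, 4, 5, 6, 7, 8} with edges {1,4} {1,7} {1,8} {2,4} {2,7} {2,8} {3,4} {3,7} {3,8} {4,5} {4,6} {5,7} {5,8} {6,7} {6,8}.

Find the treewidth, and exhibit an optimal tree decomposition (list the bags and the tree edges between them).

The largest bag has 4 vertices, giving width 3; this decomposition certifies tw(G) ≤ 3. For the lower bound: the 4 vertex sets {1,4}, {2,7}, {8}, {5} are disjoint, each induces a connected subgraph, and every pair is joined by at least one edge of G. Contracting each set to a single vertex therefore yields K_{4} as a minor, and since treewidth is minor-monotone, tw(G) ≥ tw(K_{4}) = 3. Therefore the treewidth is 3.

Treewidth 3.
One optimal decomposition is:
Bags: B1 = {1, 4, 7, 8}  B2 = {2, 4, 7, 8}  B3 = {4, 5, 7, 8}  B4 = {4, 6, 7, 8}  B5 = {3, 4, 7, 8}
Tree: B1–B2, B2–B3, B3–B4, B4–B5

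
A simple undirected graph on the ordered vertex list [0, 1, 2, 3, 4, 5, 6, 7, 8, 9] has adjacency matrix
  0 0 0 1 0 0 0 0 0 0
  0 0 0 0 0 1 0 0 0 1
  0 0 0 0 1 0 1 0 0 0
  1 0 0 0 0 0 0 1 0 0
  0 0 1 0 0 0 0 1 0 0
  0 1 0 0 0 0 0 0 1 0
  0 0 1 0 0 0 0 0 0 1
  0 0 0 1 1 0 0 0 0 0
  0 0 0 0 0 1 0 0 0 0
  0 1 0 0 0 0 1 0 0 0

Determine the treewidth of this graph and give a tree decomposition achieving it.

Treewidth 1.
Bags: B1 = {0, 3}  B2 = {3, 7}  B3 = {4, 7}  B4 = {2, 4}  B5 = {2, 6}  B6 = {6, 9}  B7 = {1, 9}  B8 = {1, 5}  B9 = {5, 8}
Tree: B1–B2, B2–B3, B3–B4, B4–B5, B5–B6, B6–B7, B7–B8, B8–B9

Every bag has size at most 2, so the width is 2 − 1 = 1 and tw(G) ≤ 1. G has an edge, so its treewidth is at least 1. Hence tw(G) = 1 exactly.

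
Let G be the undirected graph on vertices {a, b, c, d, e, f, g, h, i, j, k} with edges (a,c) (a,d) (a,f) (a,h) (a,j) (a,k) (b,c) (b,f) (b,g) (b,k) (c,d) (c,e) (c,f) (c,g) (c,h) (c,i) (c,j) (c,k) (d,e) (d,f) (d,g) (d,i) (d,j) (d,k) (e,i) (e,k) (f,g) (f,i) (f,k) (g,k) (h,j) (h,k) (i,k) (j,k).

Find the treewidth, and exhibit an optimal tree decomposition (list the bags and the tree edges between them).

Every bag has size at most 5, so the width is 5 − 1 = 4 and tw(G) ≤ 4. Conversely, {a, c, d, j, k} is a clique of size 5, and the vertices of any clique must share a bag in every tree decomposition; so some bag has ≥ 5 vertices and tw(G) ≥ 4. Hence tw(G) = 4 exactly.

Treewidth 4.
One such decomposition:
Bags: B1 = {c, d, f, g, k}  B2 = {a, c, d, f, k}  B3 = {c, d, f, i, k}  B4 = {a, c, d, j, k}  B5 = {c, d, e, i, k}  B6 = {a, c, h, j, k}  B7 = {b, c, f, g, k}
Tree: B1–B2, B1–B3, B2–B4, B3–B5, B4–B6, B1–B7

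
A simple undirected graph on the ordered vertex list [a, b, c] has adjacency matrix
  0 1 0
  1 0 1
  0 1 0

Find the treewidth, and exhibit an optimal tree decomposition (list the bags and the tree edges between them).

Every bag has size at most 2, so the width is 2 − 1 = 1 and tw(G) ≤ 1. G has an edge, so its treewidth is at least 1. Therefore the treewidth is 1.

Treewidth 1.
One optimal decomposition is:
Bags: B1 = {b, c}  B2 = {a, b}
Tree: B1–B2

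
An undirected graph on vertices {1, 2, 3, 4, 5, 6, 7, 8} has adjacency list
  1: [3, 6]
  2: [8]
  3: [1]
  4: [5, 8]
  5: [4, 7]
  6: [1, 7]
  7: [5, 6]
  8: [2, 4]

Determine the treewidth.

A width-1 tree decomposition is:
Bags: B1 = {1, 3}  B2 = {1, 6}  B3 = {6, 7}  B4 = {5, 7}  B5 = {4, 5}  B6 = {4, 8}  B7 = {2, 8}
Tree: B1–B2, B2–B3, B3–B4, B4–B5, B5–B6, B6–B7
The largest bag has 2 vertices, giving width 1; this decomposition certifies tw(G) ≤ 1. Since G has at least one edge (e.g. 3–1), it is not an edgeless graph, so tw(G) ≥ 1. Therefore the treewidth is 1.

1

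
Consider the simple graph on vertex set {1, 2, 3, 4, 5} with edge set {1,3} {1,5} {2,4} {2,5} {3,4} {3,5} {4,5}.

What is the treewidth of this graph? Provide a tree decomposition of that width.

Treewidth 2.
One such decomposition:
Bags: B1 = {1, 3, 5}  B2 = {3, 4, 5}  B3 = {2, 4, 5}
Tree: B1–B2, B2–B3

Every bag has size at most 3, so the width is 3 − 1 = 2 and tw(G) ≤ 2. Conversely, {2, 4, 5} is a clique of size 3, and the vertices of any clique must share a bag in every tree decomposition; so some bag has ≥ 3 vertices and tw(G) ≥ 2. Hence tw(G) = 2 exactly.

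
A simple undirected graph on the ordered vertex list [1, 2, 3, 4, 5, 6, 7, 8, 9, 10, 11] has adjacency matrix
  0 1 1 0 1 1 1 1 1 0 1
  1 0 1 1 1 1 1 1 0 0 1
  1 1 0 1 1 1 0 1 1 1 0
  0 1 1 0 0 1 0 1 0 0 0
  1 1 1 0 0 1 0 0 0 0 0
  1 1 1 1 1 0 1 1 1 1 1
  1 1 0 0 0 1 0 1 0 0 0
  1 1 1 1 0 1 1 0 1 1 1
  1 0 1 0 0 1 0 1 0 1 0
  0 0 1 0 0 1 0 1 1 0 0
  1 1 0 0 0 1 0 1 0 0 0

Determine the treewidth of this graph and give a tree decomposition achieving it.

Each bag holds 5 vertices, so the decomposition has width 4, which upper-bounds the treewidth. For the lower bound, the 5 vertices {1, 3, 6, 8, 9} are pairwise adjacent, and any tree decomposition puts a clique entirely inside one bag — forcing width ≥ 4. Therefore the treewidth is 4.

Treewidth 4.
One such decomposition:
Bags: B1 = {1, 3, 6, 8, 9}  B2 = {1, 2, 3, 6, 8}  B3 = {2, 3, 4, 6, 8}  B4 = {1, 2, 6, 7, 8}  B5 = {3, 6, 8, 9, 10}  B6 = {1, 2, 3, 5, 6}  B7 = {1, 2, 6, 8, 11}
Tree: B1–B2, B2–B3, B2–B4, B1–B5, B2–B6, B2–B7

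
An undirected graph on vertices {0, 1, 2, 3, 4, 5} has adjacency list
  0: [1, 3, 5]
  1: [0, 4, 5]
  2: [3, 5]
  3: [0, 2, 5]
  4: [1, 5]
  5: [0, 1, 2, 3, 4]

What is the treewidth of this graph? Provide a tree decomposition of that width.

Every bag has size at most 3, so the width is 3 − 1 = 2 and tw(G) ≤ 2. For the lower bound, the 3 vertices {0, 1, 5} are pairwise adjacent, and any tree decomposition puts a clique entirely inside one bag — forcing width ≥ 2. Hence tw(G) = 2 exactly.

Treewidth 2.
Bags: B1 = {0, 3, 5}  B2 = {0, 1, 5}  B3 = {1, 4, 5}  B4 = {2, 3, 5}
Tree: B1–B2, B2–B3, B1–B4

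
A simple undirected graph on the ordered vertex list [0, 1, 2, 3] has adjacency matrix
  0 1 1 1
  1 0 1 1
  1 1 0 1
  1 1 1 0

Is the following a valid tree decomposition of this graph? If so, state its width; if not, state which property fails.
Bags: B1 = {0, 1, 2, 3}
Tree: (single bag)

Vertex coverage: the bags together contain {0, 1, 2, 3}, the full vertex set. Edge coverage: each edge of G has both endpoints in at least one bag. Running intersection: for every vertex, the bags containing it form a connected subtree. All three properties hold, so this is a valid tree decomposition of width max|bag| − 1 = 3, and hence tw(G) ≤ 3.

Yes; width 3.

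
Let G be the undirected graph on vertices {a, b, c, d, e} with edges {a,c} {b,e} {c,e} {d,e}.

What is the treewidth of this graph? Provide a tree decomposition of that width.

Every bag has size at most 2, so the width is 2 − 1 = 1 and tw(G) ≤ 1. G has an edge, so its treewidth is at least 1. The upper and lower bounds meet at 1, so that is the treewidth.

Treewidth 1.
One such decomposition:
Bags: B1 = {d, e}  B2 = {b, e}  B3 = {c, e}  B4 = {a, c}
Tree: B1–B2, B1–B3, B3–B4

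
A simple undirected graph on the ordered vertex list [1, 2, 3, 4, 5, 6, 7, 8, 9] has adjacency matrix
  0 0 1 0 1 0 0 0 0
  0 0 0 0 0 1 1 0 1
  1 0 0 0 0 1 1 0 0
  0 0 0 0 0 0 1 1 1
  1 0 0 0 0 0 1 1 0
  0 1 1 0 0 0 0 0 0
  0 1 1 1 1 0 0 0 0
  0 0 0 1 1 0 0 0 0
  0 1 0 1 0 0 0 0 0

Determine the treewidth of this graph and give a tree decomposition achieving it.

Every bag has size at most 4, so the width is 4 − 1 = 3 and tw(G) ≤ 3. For the lower bound: the 4 vertex sets {4,8,9}, {2}, {7}, {1,3,5,6} are disjoint, each induces a connected subgraph, and every pair is joined by at least one edge of G. Contracting each set to a single vertex therefore yields K_{4} as a minor, and since treewidth is minor-monotone, tw(G) ≥ tw(K_{4}) = 3. The upper and lower bounds meet at 3, so that is the treewidth.

Treewidth 3.
One optimal decomposition is:
Bags: B1 = {2, 4, 8, 9}  B2 = {2, 4, 7, 8}  B3 = {2, 5, 7, 8}  B4 = {2, 5, 6, 7}  B5 = {3, 5, 6, 7}  B6 = {1, 3, 5, 6}
Tree: B1–B2, B2–B3, B3–B4, B4–B5, B5–B6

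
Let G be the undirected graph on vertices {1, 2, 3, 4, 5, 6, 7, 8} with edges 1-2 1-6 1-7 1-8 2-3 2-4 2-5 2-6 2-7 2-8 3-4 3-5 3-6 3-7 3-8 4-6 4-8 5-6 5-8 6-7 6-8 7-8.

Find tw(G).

A width-4 tree decomposition is:
Bags: B1 = {2, 3, 6, 7, 8}  B2 = {2, 3, 4, 6, 8}  B3 = {2, 3, 5, 6, 8}  B4 = {1, 2, 6, 7, 8}
Tree: B1–B2, B2–B3, B1–B4
Each bag holds 5 vertices, so the decomposition has width 4, which upper-bounds the treewidth. For the lower bound, the 5 vertices {1, 2, 6, 7, 8} are pairwise adjacent, and any tree decomposition puts a clique entirely inside one bag — forcing width ≥ 4. Therefore the treewidth is 4.

4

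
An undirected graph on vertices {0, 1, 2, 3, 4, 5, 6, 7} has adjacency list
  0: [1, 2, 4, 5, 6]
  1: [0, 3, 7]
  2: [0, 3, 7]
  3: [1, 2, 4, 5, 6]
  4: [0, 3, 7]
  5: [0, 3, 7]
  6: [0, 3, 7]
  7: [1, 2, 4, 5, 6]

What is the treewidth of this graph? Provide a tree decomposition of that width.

Each bag holds 4 vertices, so the decomposition has width 3, which upper-bounds the treewidth. For the lower bound: the 4 vertex sets {2,7}, {0,1}, {3}, {6} are disjoint, each induces a connected subgraph, and every pair is joined by at least one edge of G. Contracting each set to a single vertex therefore yields K_{4} as a minor, and since treewidth is minor-monotone, tw(G) ≥ tw(K_{4}) = 3. Hence tw(G) = 3 exactly.

Treewidth 3.
One such decomposition:
Bags: B1 = {0, 2, 3, 7}  B2 = {0, 1, 3, 7}  B3 = {0, 3, 6, 7}  B4 = {0, 3, 5, 7}  B5 = {0, 3, 4, 7}
Tree: B1–B2, B2–B3, B3–B4, B4–B5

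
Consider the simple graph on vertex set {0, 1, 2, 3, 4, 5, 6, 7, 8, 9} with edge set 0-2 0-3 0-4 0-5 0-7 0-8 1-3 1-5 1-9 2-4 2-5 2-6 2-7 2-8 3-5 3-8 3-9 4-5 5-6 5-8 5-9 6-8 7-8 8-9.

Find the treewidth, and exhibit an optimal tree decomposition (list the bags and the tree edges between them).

Every bag has size at most 4, so the width is 4 − 1 = 3 and tw(G) ≤ 3. Conversely, {0, 2, 5, 8} is a clique of size 4, and the vertices of any clique must share a bag in every tree decomposition; so some bag has ≥ 4 vertices and tw(G) ≥ 3. Combining the bounds, tw(G) = 3.

Treewidth 3.
One such decomposition:
Bags: B1 = {0, 3, 5, 8}  B2 = {0, 2, 5, 8}  B3 = {3, 5, 8, 9}  B4 = {0, 2, 7, 8}  B5 = {2, 5, 6, 8}  B6 = {1, 3, 5, 9}  B7 = {0, 2, 4, 5}
Tree: B1–B2, B1–B3, B2–B4, B2–B5, B3–B6, B2–B7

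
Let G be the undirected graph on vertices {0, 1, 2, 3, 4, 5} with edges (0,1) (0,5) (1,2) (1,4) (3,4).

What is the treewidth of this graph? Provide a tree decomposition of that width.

Treewidth 1.
One such decomposition:
Bags: B1 = {0, 1}  B2 = {1, 4}  B3 = {3, 4}  B4 = {1, 2}  B5 = {0, 5}
Tree: B1–B2, B2–B3, B2–B4, B1–B5

Each bag holds 2 vertices, so the decomposition has width 1, which upper-bounds the treewidth. G has an edge, so its treewidth is at least 1. Hence tw(G) = 1 exactly.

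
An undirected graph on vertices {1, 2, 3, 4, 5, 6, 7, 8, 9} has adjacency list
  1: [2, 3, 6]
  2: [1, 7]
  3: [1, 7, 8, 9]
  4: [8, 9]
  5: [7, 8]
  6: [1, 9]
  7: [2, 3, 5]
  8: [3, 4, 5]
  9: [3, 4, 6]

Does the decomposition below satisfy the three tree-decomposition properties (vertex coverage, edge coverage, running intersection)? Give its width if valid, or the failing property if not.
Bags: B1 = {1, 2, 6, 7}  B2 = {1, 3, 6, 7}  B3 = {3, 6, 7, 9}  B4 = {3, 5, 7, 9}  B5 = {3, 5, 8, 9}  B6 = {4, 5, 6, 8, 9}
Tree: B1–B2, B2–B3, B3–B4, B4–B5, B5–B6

No — bags containing vertex 6 are not connected in the tree.

A tree decomposition must satisfy three properties: every vertex lies in some bag; for every edge, both endpoints lie together in some bag; and for every vertex, the bags containing it form a connected subtree. Here bags containing vertex 6 are not connected in the tree, so the decomposition is invalid.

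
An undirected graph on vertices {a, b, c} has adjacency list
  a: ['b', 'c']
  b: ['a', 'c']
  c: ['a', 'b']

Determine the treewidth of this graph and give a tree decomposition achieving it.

A single bag containing all 3 vertices is trivially a valid decomposition of width 2. On the other hand G contains the 3-clique {a, b, c}. A clique must lie in a single bag of any decomposition, so no decomposition can have width below 2. The upper and lower bounds meet at 2, so that is the treewidth.

Treewidth 2.
One such decomposition:
Bags: B1 = {a, b, c}
Tree: (single bag)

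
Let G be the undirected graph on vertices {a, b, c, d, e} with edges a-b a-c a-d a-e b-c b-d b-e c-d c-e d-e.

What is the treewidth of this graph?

4

A width-4 tree decomposition is:
Bags: B1 = {a, b, c, d, e}
Tree: (single bag)
With just one bag of size 5, the width is 5 − 1 = 4, so tw(G) ≤ 4. For the lower bound, the 5 vertices {a, b, c, d, e} are pairwise adjacent, and any tree decomposition puts a clique entirely inside one bag — forcing width ≥ 4. Therefore the treewidth is 4.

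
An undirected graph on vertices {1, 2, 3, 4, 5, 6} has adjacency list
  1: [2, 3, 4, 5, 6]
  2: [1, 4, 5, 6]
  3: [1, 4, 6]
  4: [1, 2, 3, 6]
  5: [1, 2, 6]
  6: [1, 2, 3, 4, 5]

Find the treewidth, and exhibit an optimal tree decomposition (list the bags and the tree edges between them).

Treewidth 3.
One optimal decomposition is:
Bags: B1 = {1, 2, 4, 6}  B2 = {1, 2, 5, 6}  B3 = {1, 3, 4, 6}
Tree: B1–B2, B1–B3

Each bag holds 4 vertices, so the decomposition has width 3, which upper-bounds the treewidth. Conversely, {1, 2, 4, 6} is a clique of size 4, and the vertices of any clique must share a bag in every tree decomposition; so some bag has ≥ 4 vertices and tw(G) ≥ 3. Combining the bounds, tw(G) = 3.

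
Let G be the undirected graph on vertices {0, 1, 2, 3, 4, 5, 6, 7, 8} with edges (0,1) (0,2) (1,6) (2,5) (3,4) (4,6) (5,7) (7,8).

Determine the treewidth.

1

A width-1 tree decomposition is:
Bags: B1 = {7, 8}  B2 = {5, 7}  B3 = {2, 5}  B4 = {0, 2}  B5 = {0, 1}  B6 = {1, 6}  B7 = {4, 6}  B8 = {3, 4}
Tree: B1–B2, B2–B3, B3–B4, B4–B5, B5–B6, B6–B7, B7–B8
Each bag holds 2 vertices, so the decomposition has width 1, which upper-bounds the treewidth. Since G has at least one edge (e.g. 8–7), it is not an edgeless graph, so tw(G) ≥ 1. Hence tw(G) = 1 exactly.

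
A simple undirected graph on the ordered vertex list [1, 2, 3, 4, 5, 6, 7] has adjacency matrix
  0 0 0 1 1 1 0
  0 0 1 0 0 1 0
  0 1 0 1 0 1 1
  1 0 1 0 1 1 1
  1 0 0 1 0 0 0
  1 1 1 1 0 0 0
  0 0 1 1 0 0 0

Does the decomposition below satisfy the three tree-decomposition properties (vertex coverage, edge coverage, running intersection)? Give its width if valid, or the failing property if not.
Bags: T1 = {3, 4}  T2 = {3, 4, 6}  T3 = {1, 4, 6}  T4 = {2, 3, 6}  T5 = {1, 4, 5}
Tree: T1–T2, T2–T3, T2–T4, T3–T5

A tree decomposition must satisfy three properties: every vertex lies in some bag; for every edge, both endpoints lie together in some bag; and for every vertex, the bags containing it form a connected subtree. Here vertex 7 appears in no bag, so the decomposition is invalid.

No — vertex 7 appears in no bag.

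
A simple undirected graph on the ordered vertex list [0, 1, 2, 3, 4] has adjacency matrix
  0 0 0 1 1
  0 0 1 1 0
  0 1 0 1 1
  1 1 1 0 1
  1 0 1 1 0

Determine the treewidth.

2

A width-2 tree decomposition is:
Bags: B1 = {0, 3, 4}  B2 = {2, 3, 4}  B3 = {1, 2, 3}
Tree: B1–B2, B2–B3
The largest bag has 3 vertices, giving width 2; this decomposition certifies tw(G) ≤ 2. For the lower bound, the 3 vertices {0, 3, 4} are pairwise adjacent, and any tree decomposition puts a clique entirely inside one bag — forcing width ≥ 2. Hence tw(G) = 2 exactly.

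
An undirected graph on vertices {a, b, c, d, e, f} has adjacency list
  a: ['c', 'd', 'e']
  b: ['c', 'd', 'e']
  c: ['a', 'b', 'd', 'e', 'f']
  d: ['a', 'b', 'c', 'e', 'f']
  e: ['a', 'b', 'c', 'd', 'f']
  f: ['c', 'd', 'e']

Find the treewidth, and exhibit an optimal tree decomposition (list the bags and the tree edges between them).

The largest bag has 4 vertices, giving width 3; this decomposition certifies tw(G) ≤ 3. For the lower bound, the 4 vertices {a, c, d, e} are pairwise adjacent, and any tree decomposition puts a clique entirely inside one bag — forcing width ≥ 3. The upper and lower bounds meet at 3, so that is the treewidth.

Treewidth 3.
One such decomposition:
Bags: B1 = {b, c, d, e}  B2 = {a, c, d, e}  B3 = {c, d, e, f}
Tree: B1–B2, B1–B3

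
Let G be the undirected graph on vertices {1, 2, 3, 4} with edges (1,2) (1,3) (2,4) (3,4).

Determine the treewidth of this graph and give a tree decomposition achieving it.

Treewidth 2.
One such decomposition:
Bags: B1 = {2, 3, 4}  B2 = {1, 2, 3}
Tree: B1–B2

The largest bag has 3 vertices, giving width 2; this decomposition certifies tw(G) ≤ 2. The edges 3–4–2–1–3 form a cycle, so G is not a tree and its treewidth is at least 2. The upper and lower bounds meet at 2, so that is the treewidth.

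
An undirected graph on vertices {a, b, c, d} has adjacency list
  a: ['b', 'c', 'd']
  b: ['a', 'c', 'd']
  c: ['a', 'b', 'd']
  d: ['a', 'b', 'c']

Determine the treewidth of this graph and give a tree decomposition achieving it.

Treewidth 3.
One such decomposition:
Bags: B1 = {a, b, c, d}
Tree: (single bag)

With just one bag of size 4, the width is 4 − 1 = 3, so tw(G) ≤ 3. For the lower bound, the 4 vertices {a, b, c, d} are pairwise adjacent, and any tree decomposition puts a clique entirely inside one bag — forcing width ≥ 3. Therefore the treewidth is 3.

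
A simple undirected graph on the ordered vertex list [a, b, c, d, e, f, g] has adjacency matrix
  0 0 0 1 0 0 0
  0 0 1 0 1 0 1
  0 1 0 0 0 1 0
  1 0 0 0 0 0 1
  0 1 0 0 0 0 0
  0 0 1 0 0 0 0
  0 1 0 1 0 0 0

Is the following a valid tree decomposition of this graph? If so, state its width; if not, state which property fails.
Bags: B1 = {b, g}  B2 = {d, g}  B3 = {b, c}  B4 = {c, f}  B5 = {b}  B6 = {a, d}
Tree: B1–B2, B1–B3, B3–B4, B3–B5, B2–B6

A tree decomposition must satisfy three properties: every vertex lies in some bag; for every edge, both endpoints lie together in some bag; and for every vertex, the bags containing it form a connected subtree. Here vertex e appears in no bag, so the decomposition is invalid.

No — vertex e appears in no bag.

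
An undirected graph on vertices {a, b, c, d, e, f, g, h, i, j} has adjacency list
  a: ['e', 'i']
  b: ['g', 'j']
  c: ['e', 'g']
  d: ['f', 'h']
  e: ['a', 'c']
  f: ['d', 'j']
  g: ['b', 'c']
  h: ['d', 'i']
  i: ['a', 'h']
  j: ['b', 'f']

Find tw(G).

A width-2 tree decomposition is:
Bags: B1 = {d, h, i}  B2 = {d, f, i}  B3 = {f, i, j}  B4 = {b, i, j}  B5 = {b, g, i}  B6 = {c, g, i}  B7 = {c, e, i}  B8 = {a, e, i}
Tree: B1–B2, B2–B3, B3–B4, B4–B5, B5–B6, B6–B7, B7–B8
The largest bag has 3 vertices, giving width 2; this decomposition certifies tw(G) ≤ 2. The edges i–h–d–f–j–b–g–c–e–a–i form a cycle, so G is not a tree and its treewidth is at least 2. Combining the bounds, tw(G) = 2.

2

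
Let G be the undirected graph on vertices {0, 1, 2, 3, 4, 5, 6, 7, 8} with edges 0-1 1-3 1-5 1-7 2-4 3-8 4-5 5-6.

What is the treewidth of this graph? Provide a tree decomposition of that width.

The largest bag has 2 vertices, giving width 1; this decomposition certifies tw(G) ≤ 1. Since G has at least one edge (e.g. 6–5), it is not an edgeless graph, so tw(G) ≥ 1. Combining the bounds, tw(G) = 1.

Treewidth 1.
One such decomposition:
Bags: B1 = {5, 6}  B2 = {1, 5}  B3 = {1, 3}  B4 = {4, 5}  B5 = {1, 7}  B6 = {3, 8}  B7 = {2, 4}  B8 = {0, 1}
Tree: B1–B2, B2–B3, B1–B4, B3–B5, B3–B6, B4–B7, B3–B8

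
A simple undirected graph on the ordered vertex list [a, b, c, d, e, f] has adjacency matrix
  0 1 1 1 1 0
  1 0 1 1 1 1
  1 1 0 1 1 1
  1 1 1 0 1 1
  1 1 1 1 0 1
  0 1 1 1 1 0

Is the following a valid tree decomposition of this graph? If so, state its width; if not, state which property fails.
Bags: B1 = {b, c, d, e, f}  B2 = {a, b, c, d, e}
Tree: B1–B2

Yes; width 4.

Checking the three conditions: (i) the bags cover all of {a, b, c, d, e, f}; (ii) for each edge, some bag contains both endpoints; (iii) the bags containing any fixed vertex form a subtree. All hold, so the decomposition is valid with width 5 − 1 = 4.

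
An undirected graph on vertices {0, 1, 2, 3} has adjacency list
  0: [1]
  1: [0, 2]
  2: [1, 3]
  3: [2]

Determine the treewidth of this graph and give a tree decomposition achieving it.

Treewidth 1.
One optimal decomposition is:
Bags: B1 = {2, 3}  B2 = {1, 2}  B3 = {0, 1}
Tree: B1–B2, B2–B3

Each bag holds 2 vertices, so the decomposition has width 1, which upper-bounds the treewidth. Any graph with an edge has treewidth ≥ 1, and G has the edge 3–2. Hence tw(G) = 1 exactly.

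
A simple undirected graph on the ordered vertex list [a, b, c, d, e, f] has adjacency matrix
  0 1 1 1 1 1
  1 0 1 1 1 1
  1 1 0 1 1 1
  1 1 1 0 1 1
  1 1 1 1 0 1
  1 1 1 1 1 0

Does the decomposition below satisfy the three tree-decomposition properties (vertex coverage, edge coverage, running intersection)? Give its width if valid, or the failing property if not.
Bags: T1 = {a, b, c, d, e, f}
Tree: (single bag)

Every vertex of G appears in some bag (union = {a, b, c, d, e, f}); every edge is covered by a bag; and for each vertex v the set of bags containing v is connected in the bag tree. The decomposition is therefore valid. The largest bag has 6 vertices, so the width is 5.

Yes; width 5.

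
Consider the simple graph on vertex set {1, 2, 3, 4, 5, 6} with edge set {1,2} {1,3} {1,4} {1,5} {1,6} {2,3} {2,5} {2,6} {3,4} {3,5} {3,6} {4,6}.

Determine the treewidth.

3

A width-3 tree decomposition is:
Bags: B1 = {1, 2, 3, 5}  B2 = {1, 2, 3, 6}  B3 = {1, 3, 4, 6}
Tree: B1–B2, B2–B3
Each bag holds 4 vertices, so the decomposition has width 3, which upper-bounds the treewidth. For the lower bound, the 4 vertices {1, 2, 3, 5} are pairwise adjacent, and any tree decomposition puts a clique entirely inside one bag — forcing width ≥ 3. Combining the bounds, tw(G) = 3.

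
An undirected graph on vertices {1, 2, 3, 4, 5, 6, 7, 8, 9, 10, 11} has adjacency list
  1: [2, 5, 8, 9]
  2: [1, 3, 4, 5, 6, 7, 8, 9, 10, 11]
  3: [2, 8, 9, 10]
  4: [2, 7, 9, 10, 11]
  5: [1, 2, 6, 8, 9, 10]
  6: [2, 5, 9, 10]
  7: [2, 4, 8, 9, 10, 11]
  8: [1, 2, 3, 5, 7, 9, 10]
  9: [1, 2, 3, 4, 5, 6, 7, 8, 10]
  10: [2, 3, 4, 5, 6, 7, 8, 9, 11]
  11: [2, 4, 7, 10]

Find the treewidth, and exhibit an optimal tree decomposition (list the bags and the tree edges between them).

Each bag holds 5 vertices, so the decomposition has width 4, which upper-bounds the treewidth. On the other hand G contains the 5-clique {1, 2, 5, 8, 9}. A clique must lie in a single bag of any decomposition, so no decomposition can have width below 4. Combining the bounds, tw(G) = 4.

Treewidth 4.
One such decomposition:
Bags: B1 = {2, 5, 8, 9, 10}  B2 = {2, 7, 8, 9, 10}  B3 = {2, 5, 6, 9, 10}  B4 = {2, 4, 7, 9, 10}  B5 = {1, 2, 5, 8, 9}  B6 = {2, 3, 8, 9, 10}  B7 = {2, 4, 7, 10, 11}
Tree: B1–B2, B1–B3, B2–B4, B1–B5, B2–B6, B4–B7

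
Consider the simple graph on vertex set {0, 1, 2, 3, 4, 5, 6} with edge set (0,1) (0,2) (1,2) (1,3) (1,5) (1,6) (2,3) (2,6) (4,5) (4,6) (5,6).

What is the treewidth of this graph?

2

A width-2 tree decomposition is:
Bags: B1 = {1, 2, 6}  B2 = {1, 5, 6}  B3 = {0, 1, 2}  B4 = {1, 2, 3}  B5 = {4, 5, 6}
Tree: B1–B2, B1–B3, B3–B4, B2–B5
The largest bag has 3 vertices, giving width 2; this decomposition certifies tw(G) ≤ 2. Conversely, {0, 1, 2} is a clique of size 3, and the vertices of any clique must share a bag in every tree decomposition; so some bag has ≥ 3 vertices and tw(G) ≥ 2. Combining the bounds, tw(G) = 2.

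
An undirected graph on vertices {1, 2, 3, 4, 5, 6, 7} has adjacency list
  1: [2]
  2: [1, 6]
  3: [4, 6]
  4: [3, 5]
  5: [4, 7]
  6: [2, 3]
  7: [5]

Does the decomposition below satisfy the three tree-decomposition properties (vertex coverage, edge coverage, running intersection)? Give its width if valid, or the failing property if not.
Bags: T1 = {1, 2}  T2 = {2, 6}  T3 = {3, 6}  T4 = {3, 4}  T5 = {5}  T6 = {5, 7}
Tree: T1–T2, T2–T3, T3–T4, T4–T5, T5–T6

A tree decomposition must satisfy three properties: every vertex lies in some bag; for every edge, both endpoints lie together in some bag; and for every vertex, the bags containing it form a connected subtree. Here edge (4,5) lies in no bag, so the decomposition is invalid.

No — edge (4,5) lies in no bag.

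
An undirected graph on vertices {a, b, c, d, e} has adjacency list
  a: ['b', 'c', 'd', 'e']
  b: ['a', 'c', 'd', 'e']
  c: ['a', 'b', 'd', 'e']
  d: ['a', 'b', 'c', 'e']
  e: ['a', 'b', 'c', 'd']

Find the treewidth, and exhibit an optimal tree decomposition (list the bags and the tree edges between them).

With just one bag of size 5, the width is 5 − 1 = 4, so tw(G) ≤ 4. Conversely, {a, b, c, d, e} is a clique of size 5, and the vertices of any clique must share a bag in every tree decomposition; so some bag has ≥ 5 vertices and tw(G) ≥ 4. Hence tw(G) = 4 exactly.

Treewidth 4.
One such decomposition:
Bags: B1 = {a, b, c, d, e}
Tree: (single bag)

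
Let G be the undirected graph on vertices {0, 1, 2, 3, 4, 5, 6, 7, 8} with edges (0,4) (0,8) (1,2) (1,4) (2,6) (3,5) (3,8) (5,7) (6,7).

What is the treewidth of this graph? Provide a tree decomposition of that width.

Every bag has size at most 3, so the width is 3 − 1 = 2 and tw(G) ≤ 2. For the lower bound, G contains the cycle 6–7–5–3–8–0–4–1–2–6, so G is not a forest; only forests have treewidth ≤ 1, hence tw(G) ≥ 2. The upper and lower bounds meet at 2, so that is the treewidth.

Treewidth 2.
One optimal decomposition is:
Bags: B1 = {5, 6, 7}  B2 = {3, 5, 6}  B3 = {3, 6, 8}  B4 = {0, 6, 8}  B5 = {0, 4, 6}  B6 = {1, 4, 6}  B7 = {1, 2, 6}
Tree: B1–B2, B2–B3, B3–B4, B4–B5, B5–B6, B6–B7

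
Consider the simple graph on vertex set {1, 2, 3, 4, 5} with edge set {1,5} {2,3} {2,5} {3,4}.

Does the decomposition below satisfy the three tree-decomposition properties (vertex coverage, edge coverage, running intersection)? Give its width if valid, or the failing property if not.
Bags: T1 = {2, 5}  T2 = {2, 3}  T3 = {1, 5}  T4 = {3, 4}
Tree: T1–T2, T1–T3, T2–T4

Yes; width 1.

Checking the three conditions: (i) the bags cover all of {1, 2, 3, 4, 5}; (ii) for each edge, some bag contains both endpoints; (iii) the bags containing any fixed vertex form a subtree. All hold, so the decomposition is valid with width 2 − 1 = 1.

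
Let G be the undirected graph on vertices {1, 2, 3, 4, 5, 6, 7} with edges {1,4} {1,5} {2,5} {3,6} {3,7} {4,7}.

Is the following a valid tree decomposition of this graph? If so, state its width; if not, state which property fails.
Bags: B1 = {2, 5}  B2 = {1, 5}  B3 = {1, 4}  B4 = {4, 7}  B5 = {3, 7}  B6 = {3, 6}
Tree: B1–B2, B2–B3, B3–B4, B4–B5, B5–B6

Checking the three conditions: (i) the bags cover all of {1, 2, 3, 4, 5, 6, 7}; (ii) for each edge, some bag contains both endpoints; (iii) the bags containing any fixed vertex form a subtree. All hold, so the decomposition is valid with width 2 − 1 = 1.

Yes; width 1.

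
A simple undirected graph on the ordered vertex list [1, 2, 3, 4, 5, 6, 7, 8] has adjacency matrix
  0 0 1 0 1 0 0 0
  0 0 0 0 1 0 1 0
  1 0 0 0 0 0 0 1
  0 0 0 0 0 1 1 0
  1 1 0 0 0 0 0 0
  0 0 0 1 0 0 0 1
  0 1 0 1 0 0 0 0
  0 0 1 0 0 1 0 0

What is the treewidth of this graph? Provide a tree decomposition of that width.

The largest bag has 3 vertices, giving width 2; this decomposition certifies tw(G) ≤ 2. For the lower bound, G contains the cycle 8–6–4–7–2–5–1–3–8, so G is not a forest; only forests have treewidth ≤ 1, hence tw(G) ≥ 2. The upper and lower bounds meet at 2, so that is the treewidth.

Treewidth 2.
One optimal decomposition is:
Bags: B1 = {4, 6, 8}  B2 = {4, 7, 8}  B3 = {2, 7, 8}  B4 = {2, 5, 8}  B5 = {1, 5, 8}  B6 = {1, 3, 8}
Tree: B1–B2, B2–B3, B3–B4, B4–B5, B5–B6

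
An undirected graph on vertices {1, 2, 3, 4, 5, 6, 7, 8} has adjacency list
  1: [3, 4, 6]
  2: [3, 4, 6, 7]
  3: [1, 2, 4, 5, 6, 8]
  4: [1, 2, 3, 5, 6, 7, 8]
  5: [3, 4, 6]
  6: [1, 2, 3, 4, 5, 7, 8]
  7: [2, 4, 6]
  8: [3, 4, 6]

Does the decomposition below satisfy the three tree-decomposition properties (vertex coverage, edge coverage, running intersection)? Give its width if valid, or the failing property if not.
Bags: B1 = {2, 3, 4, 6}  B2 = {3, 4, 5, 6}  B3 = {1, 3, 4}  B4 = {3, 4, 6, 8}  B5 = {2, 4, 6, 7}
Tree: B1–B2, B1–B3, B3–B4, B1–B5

A tree decomposition must satisfy three properties: every vertex lies in some bag; for every edge, both endpoints lie together in some bag; and for every vertex, the bags containing it form a connected subtree. Here edge (6,1) lies in no bag, so the decomposition is invalid.

No — edge (6,1) lies in no bag.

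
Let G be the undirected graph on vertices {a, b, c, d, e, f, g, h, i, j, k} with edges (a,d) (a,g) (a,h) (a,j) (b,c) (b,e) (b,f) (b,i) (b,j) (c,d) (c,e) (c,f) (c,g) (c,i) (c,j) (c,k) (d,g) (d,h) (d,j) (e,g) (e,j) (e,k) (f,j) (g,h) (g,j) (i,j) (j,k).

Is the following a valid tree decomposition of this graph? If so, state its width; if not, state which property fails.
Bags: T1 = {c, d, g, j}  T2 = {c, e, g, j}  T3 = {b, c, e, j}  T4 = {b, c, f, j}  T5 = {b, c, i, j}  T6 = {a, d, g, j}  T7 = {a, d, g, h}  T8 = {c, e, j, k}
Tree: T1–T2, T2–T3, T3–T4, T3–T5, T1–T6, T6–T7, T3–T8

Yes; width 3.

Every vertex of G appears in some bag (union = {a, b, c, d, e, f, g, h, i, j, k}); every edge is covered by a bag; and for each vertex v the set of bags containing v is connected in the bag tree. The decomposition is therefore valid. The largest bag has 4 vertices, so the width is 3.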